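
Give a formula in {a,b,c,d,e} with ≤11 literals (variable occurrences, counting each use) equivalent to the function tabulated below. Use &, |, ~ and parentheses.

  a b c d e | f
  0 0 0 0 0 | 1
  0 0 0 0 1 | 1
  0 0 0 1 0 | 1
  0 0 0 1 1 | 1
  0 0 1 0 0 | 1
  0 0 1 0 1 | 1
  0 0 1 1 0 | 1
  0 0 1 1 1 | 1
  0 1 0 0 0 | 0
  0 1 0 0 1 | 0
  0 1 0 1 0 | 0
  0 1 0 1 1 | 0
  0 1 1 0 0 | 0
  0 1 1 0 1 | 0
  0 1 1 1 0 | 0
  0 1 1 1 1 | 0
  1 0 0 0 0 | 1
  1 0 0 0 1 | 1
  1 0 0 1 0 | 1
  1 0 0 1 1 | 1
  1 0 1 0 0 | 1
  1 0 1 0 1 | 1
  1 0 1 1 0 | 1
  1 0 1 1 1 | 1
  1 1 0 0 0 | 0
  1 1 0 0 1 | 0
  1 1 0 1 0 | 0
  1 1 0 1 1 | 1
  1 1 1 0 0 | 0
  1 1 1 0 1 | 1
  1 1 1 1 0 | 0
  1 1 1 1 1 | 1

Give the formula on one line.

(((~e & ~b) | (e & (((b & (c & e)) | d) & a))) | ~b)

  ~e = 10101010101010101010101010101010
  ~b = 11111111000000001111111100000000
  (~e & ~b) = 10101010000000001010101000000000
  (c & e) = 00000101000001010000010100000101
  (b & (c & e)) = 00000000000001010000000000000101
  ((b & (c & e)) | d) = 00110011001101110011001100110111
  (((b & (c & e)) | d) & a) = 00000000000000000011001100110111
  (e & (((b & (c & e)) | d) & a)) = 00000000000000000001000100010101
  ((~e & ~b) | (e & (((b & (c & e)) | d) & a))) = 10101010000000001011101100010101
  (((~e & ~b) | (e & (((b & (c & e)) | d) & a))) | ~b) = 11111111000000001111111100010101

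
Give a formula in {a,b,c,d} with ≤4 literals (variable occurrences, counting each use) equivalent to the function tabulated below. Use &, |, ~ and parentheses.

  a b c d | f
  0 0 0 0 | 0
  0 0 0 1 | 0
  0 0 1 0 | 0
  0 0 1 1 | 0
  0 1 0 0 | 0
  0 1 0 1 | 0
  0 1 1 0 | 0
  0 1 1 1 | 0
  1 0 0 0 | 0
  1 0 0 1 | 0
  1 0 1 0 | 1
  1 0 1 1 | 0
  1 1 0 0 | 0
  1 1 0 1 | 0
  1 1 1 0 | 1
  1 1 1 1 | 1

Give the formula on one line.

  ~d = 1010101010101010
  (b | ~d) = 1010111110101111
  ((b | ~d) & a) = 0000000010101111
  (c & ((b | ~d) & a)) = 0000000000100011

(c & ((b | ~d) & a))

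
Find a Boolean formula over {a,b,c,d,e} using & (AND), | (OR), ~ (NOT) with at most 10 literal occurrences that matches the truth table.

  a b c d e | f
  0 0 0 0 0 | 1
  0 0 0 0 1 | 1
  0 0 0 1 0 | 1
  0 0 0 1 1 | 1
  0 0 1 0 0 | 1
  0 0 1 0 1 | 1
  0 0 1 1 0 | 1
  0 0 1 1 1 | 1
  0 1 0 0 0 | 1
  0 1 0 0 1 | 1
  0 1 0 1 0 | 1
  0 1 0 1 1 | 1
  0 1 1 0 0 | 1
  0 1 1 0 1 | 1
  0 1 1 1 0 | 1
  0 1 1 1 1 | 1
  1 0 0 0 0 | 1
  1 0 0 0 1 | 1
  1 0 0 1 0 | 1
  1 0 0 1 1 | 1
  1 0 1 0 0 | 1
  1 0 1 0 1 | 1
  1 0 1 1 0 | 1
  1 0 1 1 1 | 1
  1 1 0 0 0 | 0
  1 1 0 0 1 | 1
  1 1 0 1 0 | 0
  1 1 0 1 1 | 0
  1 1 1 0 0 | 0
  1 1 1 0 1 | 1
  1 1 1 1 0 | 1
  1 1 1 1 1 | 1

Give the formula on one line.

  ~a = 11111111111111110000000000000000
  (a | d) = 00110011001100111111111111111111
  ~b = 11111111000000001111111100000000
  ((a | d) & ~b) = 00110011000000001111111100000000
  (((a | d) & ~b) & a) = 00000000000000001111111100000000
  ~d = 11001100110011001100110011001100
  (~d & e) = 01000100010001000100010001000100
  (d & c) = 00000011000000110000001100000011
  ((~d & e) | (d & c)) = 01000111010001110100011101000111
  ((((a | d) & ~b) & a) | ((~d & e) | (d & c))) = 01000111010001111111111101000111
  (~a | ((((a | d) & ~b) & a) | ((~d & e) | (d & c)))) = 11111111111111111111111101000111

(~a | ((((a | d) & ~b) & a) | ((~d & e) | (d & c))))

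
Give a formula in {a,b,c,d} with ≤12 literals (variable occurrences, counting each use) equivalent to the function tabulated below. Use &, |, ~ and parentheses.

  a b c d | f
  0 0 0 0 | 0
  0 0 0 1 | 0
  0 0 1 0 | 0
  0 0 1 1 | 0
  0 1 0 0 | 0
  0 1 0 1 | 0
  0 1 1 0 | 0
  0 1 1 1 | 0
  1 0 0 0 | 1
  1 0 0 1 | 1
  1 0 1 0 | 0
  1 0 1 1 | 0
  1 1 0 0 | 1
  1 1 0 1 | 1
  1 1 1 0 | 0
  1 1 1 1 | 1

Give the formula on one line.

(((b & a) | ((a & (~c | b)) & ~c)) & ((~c | d) | ~b))

  (b & a) = 0000000000001111
  ~c = 1100110011001100
  (~c | b) = 1100111111001111
  (a & (~c | b)) = 0000000011001111
  ((a & (~c | b)) & ~c) = 0000000011001100
  ((b & a) | ((a & (~c | b)) & ~c)) = 0000000011001111
  (~c | d) = 1101110111011101
  ~b = 1111000011110000
  ((~c | d) | ~b) = 1111110111111101
  (((b & a) | ((a & (~c | b)) & ~c)) & ((~c | d) | ~b)) = 0000000011001101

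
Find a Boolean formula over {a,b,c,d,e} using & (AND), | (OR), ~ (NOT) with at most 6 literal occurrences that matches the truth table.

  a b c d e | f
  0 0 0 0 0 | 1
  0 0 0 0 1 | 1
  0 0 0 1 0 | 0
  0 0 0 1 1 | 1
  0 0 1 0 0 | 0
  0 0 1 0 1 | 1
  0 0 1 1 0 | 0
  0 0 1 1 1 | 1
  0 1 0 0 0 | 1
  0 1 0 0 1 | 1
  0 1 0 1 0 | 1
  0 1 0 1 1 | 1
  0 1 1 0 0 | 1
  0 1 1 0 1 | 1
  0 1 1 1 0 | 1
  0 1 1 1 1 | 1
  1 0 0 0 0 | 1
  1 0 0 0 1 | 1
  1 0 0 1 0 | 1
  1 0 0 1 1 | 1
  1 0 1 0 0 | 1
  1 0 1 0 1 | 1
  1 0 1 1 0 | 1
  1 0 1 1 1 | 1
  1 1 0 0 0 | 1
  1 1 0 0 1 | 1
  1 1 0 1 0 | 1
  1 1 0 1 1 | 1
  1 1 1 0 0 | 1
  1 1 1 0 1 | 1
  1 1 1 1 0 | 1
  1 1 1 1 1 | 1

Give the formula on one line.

  ~b = 11111111000000001111111100000000
  (a & ~b) = 00000000000000001111111100000000
  ~d = 11001100110011001100110011001100
  ~c = 11110000111100001111000011110000
  (~d & ~c) = 11000000110000001100000011000000
  (b | (~d & ~c)) = 11000000111111111100000011111111
  ((a & ~b) | (b | (~d & ~c))) = 11000000111111111111111111111111
  (((a & ~b) | (b | (~d & ~c))) | e) = 11010101111111111111111111111111

(((a & ~b) | (b | (~d & ~c))) | e)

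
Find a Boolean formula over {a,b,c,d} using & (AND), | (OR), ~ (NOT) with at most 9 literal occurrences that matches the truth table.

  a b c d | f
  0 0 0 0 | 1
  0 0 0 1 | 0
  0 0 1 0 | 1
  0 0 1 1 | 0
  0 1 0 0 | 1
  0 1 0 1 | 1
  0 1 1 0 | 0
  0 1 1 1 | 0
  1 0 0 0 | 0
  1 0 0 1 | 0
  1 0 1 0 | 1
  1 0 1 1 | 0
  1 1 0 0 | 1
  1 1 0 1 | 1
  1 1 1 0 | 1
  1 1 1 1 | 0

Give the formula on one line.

  ~a = 1111111100000000
  (c | ~a) = 1111111100110011
  ~d = 1010101010101010
  ((c | ~a) & ~d) = 1010101000100010
  ~b = 1111000011110000
  (~b | a) = 1111000011111111
  (((c | ~a) & ~d) & (~b | a)) = 1010000000100010
  ~c = 1100110011001100
  (b & ~c) = 0000110000001100
  ((((c | ~a) & ~d) & (~b | a)) | (b & ~c)) = 1010110000101110

((((c | ~a) & ~d) & (~b | a)) | (b & ~c))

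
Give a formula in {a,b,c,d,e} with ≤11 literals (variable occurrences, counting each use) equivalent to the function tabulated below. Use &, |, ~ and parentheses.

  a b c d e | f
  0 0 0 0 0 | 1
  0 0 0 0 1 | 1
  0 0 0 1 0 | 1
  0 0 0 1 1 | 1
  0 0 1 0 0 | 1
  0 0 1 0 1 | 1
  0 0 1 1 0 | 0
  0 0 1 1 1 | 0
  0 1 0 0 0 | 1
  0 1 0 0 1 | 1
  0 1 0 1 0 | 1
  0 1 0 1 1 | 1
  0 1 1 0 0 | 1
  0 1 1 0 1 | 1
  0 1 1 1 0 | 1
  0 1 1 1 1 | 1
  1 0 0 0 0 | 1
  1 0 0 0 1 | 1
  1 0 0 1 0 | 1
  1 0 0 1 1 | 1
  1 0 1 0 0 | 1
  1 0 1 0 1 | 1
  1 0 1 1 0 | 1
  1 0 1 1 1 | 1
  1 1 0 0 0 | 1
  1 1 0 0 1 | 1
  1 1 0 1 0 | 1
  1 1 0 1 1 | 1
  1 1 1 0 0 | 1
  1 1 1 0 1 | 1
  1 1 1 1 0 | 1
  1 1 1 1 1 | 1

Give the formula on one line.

  ~d = 11001100110011001100110011001100
  (b | ~d) = 11001100111111111100110011111111
  ((b | ~d) | a) = 11001100111111111111111111111111
  (((b | ~d) | a) & d) = 00000000001100110011001100110011
  (b | (((b | ~d) | a) & d)) = 00000000111111110011001111111111
  (a | (b | (((b | ~d) | a) & d))) = 00000000111111111111111111111111
  ~c = 11110000111100001111000011110000
  ((a | (b | (((b | ~d) | a) & d))) | ~c) = 11110000111111111111111111111111
  (~d | ((a | (b | (((b | ~d) | a) & d))) | ~c)) = 11111100111111111111111111111111

(~d | ((a | (b | (((b | ~d) | a) & d))) | ~c))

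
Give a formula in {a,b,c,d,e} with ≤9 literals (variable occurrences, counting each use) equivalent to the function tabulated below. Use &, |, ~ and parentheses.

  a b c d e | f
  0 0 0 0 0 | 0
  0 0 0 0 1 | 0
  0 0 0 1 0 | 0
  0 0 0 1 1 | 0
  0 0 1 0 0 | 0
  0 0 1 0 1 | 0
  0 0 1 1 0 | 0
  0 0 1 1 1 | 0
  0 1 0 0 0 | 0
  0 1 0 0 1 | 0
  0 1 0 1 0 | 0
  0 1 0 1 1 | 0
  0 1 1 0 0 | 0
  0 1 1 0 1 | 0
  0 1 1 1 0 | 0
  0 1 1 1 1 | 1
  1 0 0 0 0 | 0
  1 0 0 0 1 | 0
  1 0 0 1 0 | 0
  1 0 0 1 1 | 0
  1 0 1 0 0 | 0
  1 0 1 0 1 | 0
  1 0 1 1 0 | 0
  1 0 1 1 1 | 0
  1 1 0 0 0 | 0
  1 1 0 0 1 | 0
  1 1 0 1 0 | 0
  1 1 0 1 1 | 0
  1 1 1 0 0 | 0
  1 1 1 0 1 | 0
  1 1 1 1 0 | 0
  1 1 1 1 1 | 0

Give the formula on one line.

((~a | ~c) & (c & ((d & e) & (b | ~c))))

  ~a = 11111111111111110000000000000000
  ~c = 11110000111100001111000011110000
  (~a | ~c) = 11111111111111111111000011110000
  (d & e) = 00010001000100010001000100010001
  (b | ~c) = 11110000111111111111000011111111
  ((d & e) & (b | ~c)) = 00010000000100010001000000010001
  (c & ((d & e) & (b | ~c))) = 00000000000000010000000000000001
  ((~a | ~c) & (c & ((d & e) & (b | ~c)))) = 00000000000000010000000000000000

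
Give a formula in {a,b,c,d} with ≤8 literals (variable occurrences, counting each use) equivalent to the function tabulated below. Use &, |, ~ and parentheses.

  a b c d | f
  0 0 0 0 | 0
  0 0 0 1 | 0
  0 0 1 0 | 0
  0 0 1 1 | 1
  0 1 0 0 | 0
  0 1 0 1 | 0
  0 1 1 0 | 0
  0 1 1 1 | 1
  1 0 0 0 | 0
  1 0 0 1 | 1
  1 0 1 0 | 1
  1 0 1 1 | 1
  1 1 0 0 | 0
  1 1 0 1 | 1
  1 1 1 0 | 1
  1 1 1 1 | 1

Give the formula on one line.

  ~c = 1100110011001100
  (~c & a) = 0000000011001100
  (c | (~c & a)) = 0011001111111111
  ((c | (~c & a)) & d) = 0001000101010101
  (a & c) = 0000000000110011
  (((c | (~c & a)) & d) | (a & c)) = 0001000101110111

(((c | (~c & a)) & d) | (a & c))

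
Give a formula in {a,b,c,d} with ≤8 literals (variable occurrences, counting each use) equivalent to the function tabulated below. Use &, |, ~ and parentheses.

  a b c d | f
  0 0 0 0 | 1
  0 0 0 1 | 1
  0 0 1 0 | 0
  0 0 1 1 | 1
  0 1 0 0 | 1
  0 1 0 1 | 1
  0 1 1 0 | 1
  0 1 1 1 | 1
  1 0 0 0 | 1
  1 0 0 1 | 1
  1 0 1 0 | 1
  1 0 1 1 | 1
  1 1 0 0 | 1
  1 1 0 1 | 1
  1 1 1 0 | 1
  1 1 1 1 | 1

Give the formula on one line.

  (b & c) = 0000001100000011
  ~c = 1100110011001100
  (~c | a) = 1100110011111111
  ~d = 1010101010101010
  ((~c | a) & ~d) = 1000100010101010
  ((b & c) | ((~c | a) & ~d)) = 1000101110101011
  (b | d) = 0101111101011111
  (((b & c) | ((~c | a) & ~d)) | (b | d)) = 1101111111111111

(((b & c) | ((~c | a) & ~d)) | (b | d))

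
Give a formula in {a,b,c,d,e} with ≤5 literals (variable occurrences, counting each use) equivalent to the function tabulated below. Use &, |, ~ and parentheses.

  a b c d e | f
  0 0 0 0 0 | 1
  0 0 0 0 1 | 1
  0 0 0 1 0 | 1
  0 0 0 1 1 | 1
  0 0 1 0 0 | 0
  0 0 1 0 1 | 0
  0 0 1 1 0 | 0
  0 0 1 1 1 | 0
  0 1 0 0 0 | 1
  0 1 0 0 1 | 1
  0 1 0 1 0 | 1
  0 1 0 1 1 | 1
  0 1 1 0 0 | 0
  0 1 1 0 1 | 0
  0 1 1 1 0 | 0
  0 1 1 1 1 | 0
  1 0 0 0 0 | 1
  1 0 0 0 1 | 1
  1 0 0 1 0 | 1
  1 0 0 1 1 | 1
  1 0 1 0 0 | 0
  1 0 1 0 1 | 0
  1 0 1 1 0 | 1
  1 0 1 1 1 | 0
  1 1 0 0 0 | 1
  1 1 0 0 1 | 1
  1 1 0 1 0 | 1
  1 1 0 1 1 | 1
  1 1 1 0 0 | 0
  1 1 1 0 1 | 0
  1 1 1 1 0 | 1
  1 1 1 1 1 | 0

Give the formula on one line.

  ~c = 11110000111100001111000011110000
  ~e = 10101010101010101010101010101010
  (~e & d) = 00100010001000100010001000100010
  ((~e & d) & a) = 00000000000000000010001000100010
  (~c | ((~e & d) & a)) = 11110000111100001111001011110010

(~c | ((~e & d) & a))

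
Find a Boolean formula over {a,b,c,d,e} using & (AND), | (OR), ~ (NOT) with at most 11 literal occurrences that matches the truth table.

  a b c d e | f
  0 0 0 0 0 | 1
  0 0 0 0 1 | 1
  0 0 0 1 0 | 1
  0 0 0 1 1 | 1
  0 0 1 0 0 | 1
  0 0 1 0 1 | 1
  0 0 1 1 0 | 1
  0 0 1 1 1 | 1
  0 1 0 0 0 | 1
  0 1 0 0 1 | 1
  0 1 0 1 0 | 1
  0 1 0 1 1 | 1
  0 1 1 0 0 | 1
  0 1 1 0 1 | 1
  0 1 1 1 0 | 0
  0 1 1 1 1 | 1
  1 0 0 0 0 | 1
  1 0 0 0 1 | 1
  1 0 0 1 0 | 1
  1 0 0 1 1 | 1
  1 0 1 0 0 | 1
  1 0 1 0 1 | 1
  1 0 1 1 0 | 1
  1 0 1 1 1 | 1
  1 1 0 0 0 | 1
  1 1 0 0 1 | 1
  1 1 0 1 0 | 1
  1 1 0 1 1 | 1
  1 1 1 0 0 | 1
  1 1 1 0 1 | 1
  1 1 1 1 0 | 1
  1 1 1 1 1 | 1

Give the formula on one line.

(((e | ~c) | (~b | a)) | ((~d | ~c) | ((d | a) & e)))

  ~c = 11110000111100001111000011110000
  (e | ~c) = 11110101111101011111010111110101
  ~b = 11111111000000001111111100000000
  (~b | a) = 11111111000000001111111111111111
  ((e | ~c) | (~b | a)) = 11111111111101011111111111111111
  ~d = 11001100110011001100110011001100
  (~d | ~c) = 11111100111111001111110011111100
  (d | a) = 00110011001100111111111111111111
  ((d | a) & e) = 00010001000100010101010101010101
  ((~d | ~c) | ((d | a) & e)) = 11111101111111011111110111111101
  (((e | ~c) | (~b | a)) | ((~d | ~c) | ((d | a) & e))) = 11111111111111011111111111111111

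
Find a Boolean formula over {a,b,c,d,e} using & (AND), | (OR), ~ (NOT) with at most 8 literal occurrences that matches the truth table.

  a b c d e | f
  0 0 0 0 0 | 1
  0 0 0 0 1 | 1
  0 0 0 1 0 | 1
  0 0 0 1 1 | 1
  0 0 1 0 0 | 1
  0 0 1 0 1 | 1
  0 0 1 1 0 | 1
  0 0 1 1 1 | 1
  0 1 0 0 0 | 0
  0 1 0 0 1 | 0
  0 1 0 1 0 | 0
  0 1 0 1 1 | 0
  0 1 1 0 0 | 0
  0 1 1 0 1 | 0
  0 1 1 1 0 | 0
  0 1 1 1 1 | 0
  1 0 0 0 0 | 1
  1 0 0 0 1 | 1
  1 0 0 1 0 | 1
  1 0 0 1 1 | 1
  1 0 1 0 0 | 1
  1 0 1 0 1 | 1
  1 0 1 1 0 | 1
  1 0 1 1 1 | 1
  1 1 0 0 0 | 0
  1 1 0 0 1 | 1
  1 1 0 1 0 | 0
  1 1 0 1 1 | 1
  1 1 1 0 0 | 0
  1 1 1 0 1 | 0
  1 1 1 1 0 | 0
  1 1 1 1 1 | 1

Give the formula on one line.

  ~c = 11110000111100001111000011110000
  (d | ~c) = 11110011111100111111001111110011
  (e & a) = 00000000000000000101010101010101
  ((d | ~c) & (e & a)) = 00000000000000000101000101010001
  ~b = 11111111000000001111111100000000
  (((d | ~c) & (e & a)) | ~b) = 11111111000000001111111101010001

(((d | ~c) & (e & a)) | ~b)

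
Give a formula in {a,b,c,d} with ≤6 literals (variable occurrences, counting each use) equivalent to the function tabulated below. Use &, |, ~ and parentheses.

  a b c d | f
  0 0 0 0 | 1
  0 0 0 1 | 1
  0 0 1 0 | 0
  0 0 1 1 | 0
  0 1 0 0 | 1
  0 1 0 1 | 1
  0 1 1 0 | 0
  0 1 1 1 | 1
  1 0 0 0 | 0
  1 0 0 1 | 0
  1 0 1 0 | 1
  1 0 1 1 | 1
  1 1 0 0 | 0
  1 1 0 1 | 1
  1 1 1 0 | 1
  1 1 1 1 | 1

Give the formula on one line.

  (c & a) = 0000000000110011
  ~c = 1100110011001100
  ~a = 1111111100000000
  (~c & ~a) = 1100110000000000
  (b & d) = 0000010100000101
  ((~c & ~a) | (b & d)) = 1100110100000101
  ((c & a) | ((~c & ~a) | (b & d))) = 1100110100110111

((c & a) | ((~c & ~a) | (b & d)))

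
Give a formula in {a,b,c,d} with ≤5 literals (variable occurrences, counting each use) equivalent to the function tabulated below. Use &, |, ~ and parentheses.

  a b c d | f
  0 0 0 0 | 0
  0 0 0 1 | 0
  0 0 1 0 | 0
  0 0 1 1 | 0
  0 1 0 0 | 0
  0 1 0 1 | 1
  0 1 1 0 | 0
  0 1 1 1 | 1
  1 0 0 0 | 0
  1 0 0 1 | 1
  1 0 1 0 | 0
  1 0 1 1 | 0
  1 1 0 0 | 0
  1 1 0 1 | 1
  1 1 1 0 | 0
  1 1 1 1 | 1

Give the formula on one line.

  ~c = 1100110011001100
  (~c & a) = 0000000011001100
  (d & (~c & a)) = 0000000001000100
  (d & b) = 0000010100000101
  ((d & (~c & a)) | (d & b)) = 0000010101000101

((d & (~c & a)) | (d & b))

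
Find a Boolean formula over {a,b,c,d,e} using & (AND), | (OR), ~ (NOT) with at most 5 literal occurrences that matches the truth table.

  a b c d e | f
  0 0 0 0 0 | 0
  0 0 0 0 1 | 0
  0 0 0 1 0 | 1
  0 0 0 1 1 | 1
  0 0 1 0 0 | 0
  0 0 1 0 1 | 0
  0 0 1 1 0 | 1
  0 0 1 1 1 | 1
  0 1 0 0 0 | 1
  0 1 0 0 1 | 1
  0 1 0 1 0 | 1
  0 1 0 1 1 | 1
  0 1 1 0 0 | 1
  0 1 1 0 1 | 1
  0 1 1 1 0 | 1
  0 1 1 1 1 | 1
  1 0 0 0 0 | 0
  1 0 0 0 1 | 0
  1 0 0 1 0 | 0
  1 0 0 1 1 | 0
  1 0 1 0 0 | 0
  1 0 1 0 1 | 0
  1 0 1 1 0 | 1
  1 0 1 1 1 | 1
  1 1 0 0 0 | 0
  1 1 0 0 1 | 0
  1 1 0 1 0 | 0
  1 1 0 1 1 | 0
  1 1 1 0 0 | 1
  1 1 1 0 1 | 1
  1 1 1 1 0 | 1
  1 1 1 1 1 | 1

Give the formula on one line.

((b | d) & (c | ~a))

  (b | d) = 00110011111111110011001111111111
  ~a = 11111111111111110000000000000000
  (c | ~a) = 11111111111111110000111100001111
  ((b | d) & (c | ~a)) = 00110011111111110000001100001111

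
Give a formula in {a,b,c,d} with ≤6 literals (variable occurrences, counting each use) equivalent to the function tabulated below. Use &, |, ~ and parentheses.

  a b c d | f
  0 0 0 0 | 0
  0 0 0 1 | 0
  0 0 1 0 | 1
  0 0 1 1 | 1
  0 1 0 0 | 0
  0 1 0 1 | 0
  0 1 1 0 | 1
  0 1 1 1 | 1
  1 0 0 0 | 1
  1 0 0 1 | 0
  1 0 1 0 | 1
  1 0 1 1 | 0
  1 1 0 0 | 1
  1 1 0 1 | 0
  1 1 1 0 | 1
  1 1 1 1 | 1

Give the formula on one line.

  ~d = 1010101010101010
  (a & ~d) = 0000000010101010
  ~b = 1111000011110000
  ~a = 1111111100000000
  (~b & ~a) = 1111000000000000
  ((~b & ~a) | b) = 1111111100001111
  (((~b & ~a) | b) & c) = 0011001100000011
  ((a & ~d) | (((~b & ~a) | b) & c)) = 0011001110101011

((a & ~d) | (((~b & ~a) | b) & c))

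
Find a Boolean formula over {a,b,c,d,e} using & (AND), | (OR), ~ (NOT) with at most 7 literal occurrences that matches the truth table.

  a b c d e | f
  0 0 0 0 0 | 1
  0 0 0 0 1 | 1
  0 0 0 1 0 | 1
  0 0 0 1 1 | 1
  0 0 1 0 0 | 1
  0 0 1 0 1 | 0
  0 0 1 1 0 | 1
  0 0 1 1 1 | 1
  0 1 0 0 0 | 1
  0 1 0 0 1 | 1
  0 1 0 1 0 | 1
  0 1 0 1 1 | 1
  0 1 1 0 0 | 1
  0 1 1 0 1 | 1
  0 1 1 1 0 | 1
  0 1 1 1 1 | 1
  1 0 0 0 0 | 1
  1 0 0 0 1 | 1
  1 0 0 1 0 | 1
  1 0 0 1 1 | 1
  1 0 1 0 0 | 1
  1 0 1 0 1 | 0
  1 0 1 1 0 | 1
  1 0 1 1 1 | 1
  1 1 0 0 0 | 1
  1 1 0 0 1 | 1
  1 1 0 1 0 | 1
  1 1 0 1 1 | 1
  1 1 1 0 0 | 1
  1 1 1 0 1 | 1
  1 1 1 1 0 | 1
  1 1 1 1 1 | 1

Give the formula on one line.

((e & (b | ~c)) | ((d | ~e) | (~c & ~b)))

  ~c = 11110000111100001111000011110000
  (b | ~c) = 11110000111111111111000011111111
  (e & (b | ~c)) = 01010000010101010101000001010101
  ~e = 10101010101010101010101010101010
  (d | ~e) = 10111011101110111011101110111011
  ~b = 11111111000000001111111100000000
  (~c & ~b) = 11110000000000001111000000000000
  ((d | ~e) | (~c & ~b)) = 11111011101110111111101110111011
  ((e & (b | ~c)) | ((d | ~e) | (~c & ~b))) = 11111011111111111111101111111111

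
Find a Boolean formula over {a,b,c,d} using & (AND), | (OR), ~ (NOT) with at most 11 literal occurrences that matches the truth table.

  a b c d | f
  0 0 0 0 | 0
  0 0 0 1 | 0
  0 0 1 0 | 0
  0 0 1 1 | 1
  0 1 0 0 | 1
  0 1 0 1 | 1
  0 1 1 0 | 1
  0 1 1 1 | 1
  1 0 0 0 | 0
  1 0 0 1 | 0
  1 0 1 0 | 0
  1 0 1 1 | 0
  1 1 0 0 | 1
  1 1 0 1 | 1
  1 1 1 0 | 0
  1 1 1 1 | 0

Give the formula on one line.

(((((~a & d) & ~b) | ~c) | ~a) & ((d & c) | b))

  ~a = 1111111100000000
  (~a & d) = 0101010100000000
  ~b = 1111000011110000
  ((~a & d) & ~b) = 0101000000000000
  ~c = 1100110011001100
  (((~a & d) & ~b) | ~c) = 1101110011001100
  ((((~a & d) & ~b) | ~c) | ~a) = 1111111111001100
  (d & c) = 0001000100010001
  ((d & c) | b) = 0001111100011111
  (((((~a & d) & ~b) | ~c) | ~a) & ((d & c) | b)) = 0001111100001100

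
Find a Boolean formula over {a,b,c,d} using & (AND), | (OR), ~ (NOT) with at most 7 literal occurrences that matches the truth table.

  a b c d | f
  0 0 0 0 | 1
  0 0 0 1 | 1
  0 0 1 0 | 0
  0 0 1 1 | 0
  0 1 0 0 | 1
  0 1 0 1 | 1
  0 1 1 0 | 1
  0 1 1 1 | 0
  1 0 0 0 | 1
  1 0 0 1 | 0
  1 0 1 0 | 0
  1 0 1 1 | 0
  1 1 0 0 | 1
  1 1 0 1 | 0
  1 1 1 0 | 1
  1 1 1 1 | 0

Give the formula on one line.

((~d & (d | ~c)) | ((~a & ~c) | (~d & b)))

  ~d = 1010101010101010
  ~c = 1100110011001100
  (d | ~c) = 1101110111011101
  (~d & (d | ~c)) = 1000100010001000
  ~a = 1111111100000000
  (~a & ~c) = 1100110000000000
  (~d & b) = 0000101000001010
  ((~a & ~c) | (~d & b)) = 1100111000001010
  ((~d & (d | ~c)) | ((~a & ~c) | (~d & b))) = 1100111010001010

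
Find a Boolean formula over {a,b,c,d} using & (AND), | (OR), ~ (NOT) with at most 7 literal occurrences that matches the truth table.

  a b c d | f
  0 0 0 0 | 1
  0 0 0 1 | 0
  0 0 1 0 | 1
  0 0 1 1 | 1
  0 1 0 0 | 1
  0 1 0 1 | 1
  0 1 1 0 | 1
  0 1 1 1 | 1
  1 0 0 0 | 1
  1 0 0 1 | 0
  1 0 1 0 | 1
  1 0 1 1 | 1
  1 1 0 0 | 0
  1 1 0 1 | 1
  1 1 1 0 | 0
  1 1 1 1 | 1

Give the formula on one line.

  ~d = 1010101010101010
  ~b = 1111000011110000
  (~d & ~b) = 1010000010100000
  ~a = 1111111100000000
  (~a | d) = 1111111101010101
  (~d | b) = 1010111110101111
  ((~d | b) | c) = 1011111110111111
  ((~a | d) & ((~d | b) | c)) = 1011111100010101
  ((~d & ~b) | ((~a | d) & ((~d | b) | c))) = 1011111110110101

((~d & ~b) | ((~a | d) & ((~d | b) | c)))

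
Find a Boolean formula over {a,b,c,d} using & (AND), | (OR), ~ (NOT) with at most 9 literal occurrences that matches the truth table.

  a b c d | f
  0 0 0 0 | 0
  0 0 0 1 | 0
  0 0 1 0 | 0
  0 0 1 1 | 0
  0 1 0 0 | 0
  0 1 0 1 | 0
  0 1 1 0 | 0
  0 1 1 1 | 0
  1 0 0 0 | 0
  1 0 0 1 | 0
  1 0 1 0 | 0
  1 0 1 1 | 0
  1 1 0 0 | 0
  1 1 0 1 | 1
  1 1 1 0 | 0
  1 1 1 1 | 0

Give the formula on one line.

  ~c = 1100110011001100
  ~a = 1111111100000000
  (b | ~a) = 1111111100001111
  ((b | ~a) & d) = 0101010100000101
  ~d = 1010101010101010
  (a | ~d) = 1010101011111111
  (~c | a) = 1100110011111111
  ~b = 1111000011110000
  ((~c | a) | ~b) = 1111110011111111
  ((a | ~d) & ((~c | a) | ~b)) = 1010100011111111
  (((b | ~a) & d) & ((a | ~d) & ((~c | a) | ~b))) = 0000000000000101
  (~c & (((b | ~a) & d) & ((a | ~d) & ((~c | a) | ~b)))) = 0000000000000100

(~c & (((b | ~a) & d) & ((a | ~d) & ((~c | a) | ~b))))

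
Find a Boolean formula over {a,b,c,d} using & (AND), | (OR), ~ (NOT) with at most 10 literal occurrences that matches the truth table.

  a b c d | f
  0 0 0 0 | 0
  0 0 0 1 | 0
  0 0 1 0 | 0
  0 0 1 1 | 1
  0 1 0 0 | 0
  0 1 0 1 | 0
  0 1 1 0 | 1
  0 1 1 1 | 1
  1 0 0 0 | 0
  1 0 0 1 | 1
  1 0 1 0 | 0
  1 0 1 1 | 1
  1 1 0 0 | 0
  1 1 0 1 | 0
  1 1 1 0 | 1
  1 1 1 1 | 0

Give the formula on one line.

  ~b = 1111000011110000
  (~b | c) = 1111001111110011
  ~d = 1010101010101010
  (~d & b) = 0000101000001010
  ((~b | c) & (~d & b)) = 0000001000000010
  ~a = 1111111100000000
  (~a | ~b) = 1111111111110000
  (c | a) = 0011001111111111
  ((~a | ~b) & (c | a)) = 0011001111110000
  (((~a | ~b) & (c | a)) & d) = 0001000101010000
  (((~b | c) & (~d & b)) | (((~a | ~b) & (c | a)) & d)) = 0001001101010010

(((~b | c) & (~d & b)) | (((~a | ~b) & (c | a)) & d))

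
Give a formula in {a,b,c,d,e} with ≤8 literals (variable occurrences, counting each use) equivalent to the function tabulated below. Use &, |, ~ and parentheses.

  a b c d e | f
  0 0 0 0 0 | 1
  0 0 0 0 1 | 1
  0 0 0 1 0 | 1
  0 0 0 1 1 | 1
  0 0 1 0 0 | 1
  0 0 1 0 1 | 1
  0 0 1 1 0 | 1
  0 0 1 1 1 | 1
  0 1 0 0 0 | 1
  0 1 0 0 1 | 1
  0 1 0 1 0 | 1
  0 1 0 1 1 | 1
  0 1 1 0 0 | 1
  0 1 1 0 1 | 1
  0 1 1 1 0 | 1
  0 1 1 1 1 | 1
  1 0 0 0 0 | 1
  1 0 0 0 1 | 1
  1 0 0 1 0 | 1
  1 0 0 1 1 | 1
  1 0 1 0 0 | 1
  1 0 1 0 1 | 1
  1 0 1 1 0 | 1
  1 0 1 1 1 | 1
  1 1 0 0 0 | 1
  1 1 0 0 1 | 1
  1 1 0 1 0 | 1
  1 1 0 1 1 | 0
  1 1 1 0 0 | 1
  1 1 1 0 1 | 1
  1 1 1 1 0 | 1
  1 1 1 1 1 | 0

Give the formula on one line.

((~e | ~d) | (~a | (~b & (a & e))))

  ~e = 10101010101010101010101010101010
  ~d = 11001100110011001100110011001100
  (~e | ~d) = 11101110111011101110111011101110
  ~a = 11111111111111110000000000000000
  ~b = 11111111000000001111111100000000
  (a & e) = 00000000000000000101010101010101
  (~b & (a & e)) = 00000000000000000101010100000000
  (~a | (~b & (a & e))) = 11111111111111110101010100000000
  ((~e | ~d) | (~a | (~b & (a & e)))) = 11111111111111111111111111101110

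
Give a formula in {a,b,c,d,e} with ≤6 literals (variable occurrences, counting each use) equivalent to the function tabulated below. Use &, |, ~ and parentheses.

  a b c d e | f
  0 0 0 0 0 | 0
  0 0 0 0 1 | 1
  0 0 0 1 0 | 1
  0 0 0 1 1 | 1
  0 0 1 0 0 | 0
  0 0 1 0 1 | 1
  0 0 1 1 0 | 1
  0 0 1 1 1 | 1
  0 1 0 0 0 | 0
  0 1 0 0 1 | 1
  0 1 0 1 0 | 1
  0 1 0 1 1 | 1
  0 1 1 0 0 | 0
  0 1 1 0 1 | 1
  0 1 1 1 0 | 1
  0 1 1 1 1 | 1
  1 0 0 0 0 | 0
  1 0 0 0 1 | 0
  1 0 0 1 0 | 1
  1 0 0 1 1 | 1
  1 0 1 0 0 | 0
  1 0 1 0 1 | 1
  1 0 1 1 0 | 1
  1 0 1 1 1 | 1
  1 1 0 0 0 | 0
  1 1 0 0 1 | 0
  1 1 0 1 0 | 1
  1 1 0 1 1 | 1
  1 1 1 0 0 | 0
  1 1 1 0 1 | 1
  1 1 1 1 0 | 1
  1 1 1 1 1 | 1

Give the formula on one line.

((e | d) & (((c | ~a) & ~d) | d))

  (e | d) = 01110111011101110111011101110111
  ~a = 11111111111111110000000000000000
  (c | ~a) = 11111111111111110000111100001111
  ~d = 11001100110011001100110011001100
  ((c | ~a) & ~d) = 11001100110011000000110000001100
  (((c | ~a) & ~d) | d) = 11111111111111110011111100111111
  ((e | d) & (((c | ~a) & ~d) | d)) = 01110111011101110011011100110111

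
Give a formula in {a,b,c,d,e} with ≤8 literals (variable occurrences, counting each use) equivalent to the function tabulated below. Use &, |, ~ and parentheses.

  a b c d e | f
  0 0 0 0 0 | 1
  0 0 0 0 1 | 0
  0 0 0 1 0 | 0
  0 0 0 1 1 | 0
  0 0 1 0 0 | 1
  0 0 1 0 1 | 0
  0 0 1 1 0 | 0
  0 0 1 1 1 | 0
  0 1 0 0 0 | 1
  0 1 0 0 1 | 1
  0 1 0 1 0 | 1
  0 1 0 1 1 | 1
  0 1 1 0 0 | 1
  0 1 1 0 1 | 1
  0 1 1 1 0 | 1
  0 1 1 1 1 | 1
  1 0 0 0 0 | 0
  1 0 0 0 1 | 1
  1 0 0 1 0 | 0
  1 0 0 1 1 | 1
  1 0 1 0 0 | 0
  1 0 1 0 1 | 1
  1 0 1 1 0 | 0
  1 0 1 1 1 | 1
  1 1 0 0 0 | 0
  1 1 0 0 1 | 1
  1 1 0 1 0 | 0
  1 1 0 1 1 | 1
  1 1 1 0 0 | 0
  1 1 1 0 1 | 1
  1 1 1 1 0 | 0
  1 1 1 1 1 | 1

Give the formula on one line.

((b | (a | (~d & ~e))) & (e | ~a))

  ~d = 11001100110011001100110011001100
  ~e = 10101010101010101010101010101010
  (~d & ~e) = 10001000100010001000100010001000
  (a | (~d & ~e)) = 10001000100010001111111111111111
  (b | (a | (~d & ~e))) = 10001000111111111111111111111111
  ~a = 11111111111111110000000000000000
  (e | ~a) = 11111111111111110101010101010101
  ((b | (a | (~d & ~e))) & (e | ~a)) = 10001000111111110101010101010101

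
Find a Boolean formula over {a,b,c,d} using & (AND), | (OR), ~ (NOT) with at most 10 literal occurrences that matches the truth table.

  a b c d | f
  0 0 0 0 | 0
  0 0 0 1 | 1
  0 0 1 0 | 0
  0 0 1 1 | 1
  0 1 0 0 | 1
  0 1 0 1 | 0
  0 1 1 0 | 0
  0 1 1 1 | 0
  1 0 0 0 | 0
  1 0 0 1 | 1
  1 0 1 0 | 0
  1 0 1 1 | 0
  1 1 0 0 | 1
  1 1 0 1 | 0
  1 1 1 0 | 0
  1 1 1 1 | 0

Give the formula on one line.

(((~d & ~c) | ~b) & ((b | d) & ((~c | ~d) | ~a)))

  ~d = 1010101010101010
  ~c = 1100110011001100
  (~d & ~c) = 1000100010001000
  ~b = 1111000011110000
  ((~d & ~c) | ~b) = 1111100011111000
  (b | d) = 0101111101011111
  (~c | ~d) = 1110111011101110
  ~a = 1111111100000000
  ((~c | ~d) | ~a) = 1111111111101110
  ((b | d) & ((~c | ~d) | ~a)) = 0101111101001110
  (((~d & ~c) | ~b) & ((b | d) & ((~c | ~d) | ~a))) = 0101100001001000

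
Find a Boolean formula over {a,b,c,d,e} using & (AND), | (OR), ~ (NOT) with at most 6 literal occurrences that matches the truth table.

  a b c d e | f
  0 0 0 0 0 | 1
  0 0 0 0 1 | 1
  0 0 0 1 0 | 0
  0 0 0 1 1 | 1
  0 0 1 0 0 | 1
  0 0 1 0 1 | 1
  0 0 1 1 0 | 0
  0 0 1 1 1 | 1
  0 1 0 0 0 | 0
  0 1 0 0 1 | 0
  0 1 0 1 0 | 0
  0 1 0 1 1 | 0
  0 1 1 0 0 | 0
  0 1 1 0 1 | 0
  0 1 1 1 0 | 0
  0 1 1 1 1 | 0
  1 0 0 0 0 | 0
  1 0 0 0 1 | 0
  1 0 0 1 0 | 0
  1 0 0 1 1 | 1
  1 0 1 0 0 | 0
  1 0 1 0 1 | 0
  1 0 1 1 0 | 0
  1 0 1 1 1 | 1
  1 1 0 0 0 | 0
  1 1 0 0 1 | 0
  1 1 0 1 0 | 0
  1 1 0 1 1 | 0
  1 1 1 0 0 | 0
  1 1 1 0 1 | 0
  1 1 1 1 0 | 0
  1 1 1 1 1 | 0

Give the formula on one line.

  ~b = 11111111000000001111111100000000
  ~d = 11001100110011001100110011001100
  (e | ~d) = 11011101110111011101110111011101
  ~a = 11111111111111110000000000000000
  (d | ~a) = 11111111111111110011001100110011
  ((e | ~d) & (d | ~a)) = 11011101110111010001000100010001
  (~b & ((e | ~d) & (d | ~a))) = 11011101000000000001000100000000

(~b & ((e | ~d) & (d | ~a)))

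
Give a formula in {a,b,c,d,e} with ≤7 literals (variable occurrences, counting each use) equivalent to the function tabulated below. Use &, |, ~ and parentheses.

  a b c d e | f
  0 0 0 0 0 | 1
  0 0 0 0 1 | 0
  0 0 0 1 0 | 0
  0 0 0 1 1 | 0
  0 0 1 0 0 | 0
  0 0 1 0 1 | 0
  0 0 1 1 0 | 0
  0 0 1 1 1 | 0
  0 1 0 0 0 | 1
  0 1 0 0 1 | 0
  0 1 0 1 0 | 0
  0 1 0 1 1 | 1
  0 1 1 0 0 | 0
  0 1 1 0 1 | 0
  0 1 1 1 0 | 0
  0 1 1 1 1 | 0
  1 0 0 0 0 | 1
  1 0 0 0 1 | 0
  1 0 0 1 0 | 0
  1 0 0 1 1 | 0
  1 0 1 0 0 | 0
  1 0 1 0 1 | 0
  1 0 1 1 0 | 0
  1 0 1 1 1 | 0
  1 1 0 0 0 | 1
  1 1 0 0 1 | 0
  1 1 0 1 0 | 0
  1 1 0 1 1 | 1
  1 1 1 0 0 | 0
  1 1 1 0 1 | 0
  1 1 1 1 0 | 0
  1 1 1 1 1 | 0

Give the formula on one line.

(((~e | d) & ~c) & ((b & (e | c)) | ~d))

  ~e = 10101010101010101010101010101010
  (~e | d) = 10111011101110111011101110111011
  ~c = 11110000111100001111000011110000
  ((~e | d) & ~c) = 10110000101100001011000010110000
  (e | c) = 01011111010111110101111101011111
  (b & (e | c)) = 00000000010111110000000001011111
  ~d = 11001100110011001100110011001100
  ((b & (e | c)) | ~d) = 11001100110111111100110011011111
  (((~e | d) & ~c) & ((b & (e | c)) | ~d)) = 10000000100100001000000010010000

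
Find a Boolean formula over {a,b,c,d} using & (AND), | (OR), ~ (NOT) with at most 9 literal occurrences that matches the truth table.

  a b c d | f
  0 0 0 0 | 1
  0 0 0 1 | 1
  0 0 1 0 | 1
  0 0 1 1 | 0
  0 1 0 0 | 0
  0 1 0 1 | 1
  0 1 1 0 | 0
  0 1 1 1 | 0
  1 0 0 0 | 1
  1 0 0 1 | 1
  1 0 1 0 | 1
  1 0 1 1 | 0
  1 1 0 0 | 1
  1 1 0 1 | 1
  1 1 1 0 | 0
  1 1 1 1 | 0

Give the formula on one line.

  ~b = 1111000011110000
  ~d = 1010101010101010
  (~b & ~d) = 1010000010100000
  ~c = 1100110011001100
  ((~b & ~d) | ~c) = 1110110011101100
  (a | ~b) = 1111000011111111
  (d | (a | ~b)) = 1111010111111111
  (((~b & ~d) | ~c) & (d | (a | ~b))) = 1110010011101100

(((~b & ~d) | ~c) & (d | (a | ~b)))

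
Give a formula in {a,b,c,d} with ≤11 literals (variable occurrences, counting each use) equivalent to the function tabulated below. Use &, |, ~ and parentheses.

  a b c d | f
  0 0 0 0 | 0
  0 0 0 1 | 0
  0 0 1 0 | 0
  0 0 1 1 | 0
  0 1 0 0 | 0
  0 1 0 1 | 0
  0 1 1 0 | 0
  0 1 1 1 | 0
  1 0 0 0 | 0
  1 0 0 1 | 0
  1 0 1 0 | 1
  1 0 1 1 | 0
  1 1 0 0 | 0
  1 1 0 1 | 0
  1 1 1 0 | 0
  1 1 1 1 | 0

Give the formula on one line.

  ~b = 1111000011110000
  (~b | d) = 1111010111110101
  (d | ~b) = 1111010111110101
  (c | (d | ~b)) = 1111011111110111
  ((c | (d | ~b)) & a) = 0000000011110111
  ((~b | d) & ((c | (d | ~b)) & a)) = 0000000011110101
  ~d = 1010101010101010
  (((~b | d) & ((c | (d | ~b)) & a)) & ~d) = 0000000010100000
  (c & (((~b | d) & ((c | (d | ~b)) & a)) & ~d)) = 0000000000100000

(c & (((~b | d) & ((c | (d | ~b)) & a)) & ~d))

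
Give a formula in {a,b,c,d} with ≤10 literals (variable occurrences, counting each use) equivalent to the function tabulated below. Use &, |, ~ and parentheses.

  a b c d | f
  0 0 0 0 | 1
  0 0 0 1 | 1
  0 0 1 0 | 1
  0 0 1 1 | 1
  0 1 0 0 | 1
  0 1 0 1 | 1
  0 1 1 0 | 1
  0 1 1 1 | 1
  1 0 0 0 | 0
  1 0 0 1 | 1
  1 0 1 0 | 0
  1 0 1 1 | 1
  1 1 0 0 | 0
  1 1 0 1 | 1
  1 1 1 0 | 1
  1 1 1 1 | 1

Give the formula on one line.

(((~c | (~d & (b | ~a))) & (~a | (c & a))) | d)

  ~c = 1100110011001100
  ~d = 1010101010101010
  ~a = 1111111100000000
  (b | ~a) = 1111111100001111
  (~d & (b | ~a)) = 1010101000001010
  (~c | (~d & (b | ~a))) = 1110111011001110
  (c & a) = 0000000000110011
  (~a | (c & a)) = 1111111100110011
  ((~c | (~d & (b | ~a))) & (~a | (c & a))) = 1110111000000010
  (((~c | (~d & (b | ~a))) & (~a | (c & a))) | d) = 1111111101010111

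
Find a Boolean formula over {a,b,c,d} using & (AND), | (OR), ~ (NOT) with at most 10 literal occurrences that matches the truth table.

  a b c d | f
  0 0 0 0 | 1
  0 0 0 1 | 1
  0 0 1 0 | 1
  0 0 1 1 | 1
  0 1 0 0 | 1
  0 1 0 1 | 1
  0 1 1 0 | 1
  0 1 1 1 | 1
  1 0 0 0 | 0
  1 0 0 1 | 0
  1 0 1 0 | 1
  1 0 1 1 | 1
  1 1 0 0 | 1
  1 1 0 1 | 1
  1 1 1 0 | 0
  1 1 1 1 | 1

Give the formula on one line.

  (b | c) = 0011111100111111
  ~a = 1111111100000000
  ~b = 1111000011110000
  (~b & a) = 0000000011110000
  (~a | (~b & a)) = 1111111111110000
  ~c = 1100110011001100
  ((~a | (~b & a)) | ~c) = 1111111111111100
  (a & d) = 0000000001010101
  (((~a | (~b & a)) | ~c) | (a & d)) = 1111111111111101
  ((b | c) & (((~a | (~b & a)) | ~c) | (a & d))) = 0011111100111101
  (((b | c) & (((~a | (~b & a)) | ~c) | (a & d))) | ~a) = 1111111100111101

(((b | c) & (((~a | (~b & a)) | ~c) | (a & d))) | ~a)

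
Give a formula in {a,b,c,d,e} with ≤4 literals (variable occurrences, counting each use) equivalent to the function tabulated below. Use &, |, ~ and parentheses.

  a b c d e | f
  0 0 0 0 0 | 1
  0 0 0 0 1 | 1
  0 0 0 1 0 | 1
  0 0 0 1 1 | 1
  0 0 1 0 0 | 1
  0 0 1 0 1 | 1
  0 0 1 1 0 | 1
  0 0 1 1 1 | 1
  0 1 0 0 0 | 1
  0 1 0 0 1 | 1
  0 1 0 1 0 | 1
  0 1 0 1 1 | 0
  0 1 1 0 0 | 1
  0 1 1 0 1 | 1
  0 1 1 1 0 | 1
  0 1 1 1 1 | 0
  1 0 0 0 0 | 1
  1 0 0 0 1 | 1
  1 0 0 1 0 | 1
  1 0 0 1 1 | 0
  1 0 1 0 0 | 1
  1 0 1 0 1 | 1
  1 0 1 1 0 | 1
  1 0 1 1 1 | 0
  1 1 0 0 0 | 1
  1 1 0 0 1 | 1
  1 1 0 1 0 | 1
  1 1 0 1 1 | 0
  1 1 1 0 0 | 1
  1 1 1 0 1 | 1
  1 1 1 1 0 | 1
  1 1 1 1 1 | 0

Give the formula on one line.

(~e | ((~a & ~b) | ~d))

  ~e = 10101010101010101010101010101010
  ~a = 11111111111111110000000000000000
  ~b = 11111111000000001111111100000000
  (~a & ~b) = 11111111000000000000000000000000
  ~d = 11001100110011001100110011001100
  ((~a & ~b) | ~d) = 11111111110011001100110011001100
  (~e | ((~a & ~b) | ~d)) = 11111111111011101110111011101110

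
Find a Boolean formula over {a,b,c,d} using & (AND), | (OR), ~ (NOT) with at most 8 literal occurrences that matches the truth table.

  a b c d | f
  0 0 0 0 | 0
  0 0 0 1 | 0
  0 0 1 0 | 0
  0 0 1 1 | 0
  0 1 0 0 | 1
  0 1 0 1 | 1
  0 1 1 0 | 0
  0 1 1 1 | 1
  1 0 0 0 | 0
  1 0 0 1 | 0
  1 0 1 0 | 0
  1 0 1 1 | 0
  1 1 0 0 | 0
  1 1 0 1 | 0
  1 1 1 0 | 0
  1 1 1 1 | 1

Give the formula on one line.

  (b | d) = 0101111101011111
  ~c = 1100110011001100
  (~c | d) = 1101110111011101
  ~a = 1111111100000000
  (c | ~a) = 1111111100110011
  ((~c | d) & (c | ~a)) = 1101110100010001
  ((b | d) & ((~c | d) & (c | ~a))) = 0101110100010001
  ~d = 1010101010101010
  (b | ~d) = 1010111110101111
  (((b | d) & ((~c | d) & (c | ~a))) & (b | ~d)) = 0000110100000001

(((b | d) & ((~c | d) & (c | ~a))) & (b | ~d))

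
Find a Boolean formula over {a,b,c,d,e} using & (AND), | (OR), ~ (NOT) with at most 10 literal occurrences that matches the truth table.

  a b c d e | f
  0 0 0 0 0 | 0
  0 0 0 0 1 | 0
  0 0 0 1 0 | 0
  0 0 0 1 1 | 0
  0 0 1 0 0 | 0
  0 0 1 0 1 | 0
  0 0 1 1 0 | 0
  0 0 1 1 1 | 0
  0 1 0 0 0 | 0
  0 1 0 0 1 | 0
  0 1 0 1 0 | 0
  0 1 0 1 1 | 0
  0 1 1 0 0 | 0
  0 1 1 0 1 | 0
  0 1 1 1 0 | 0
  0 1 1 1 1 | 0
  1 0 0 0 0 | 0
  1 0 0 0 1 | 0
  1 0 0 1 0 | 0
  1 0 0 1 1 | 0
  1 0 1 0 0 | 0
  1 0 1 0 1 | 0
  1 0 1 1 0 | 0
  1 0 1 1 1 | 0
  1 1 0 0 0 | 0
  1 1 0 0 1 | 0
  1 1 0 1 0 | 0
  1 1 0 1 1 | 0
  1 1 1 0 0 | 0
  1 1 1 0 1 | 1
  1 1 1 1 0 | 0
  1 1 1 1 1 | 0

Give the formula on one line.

(((b | e) & a) & ((~d & e) & (b & c)))

  (b | e) = 01010101111111110101010111111111
  ((b | e) & a) = 00000000000000000101010111111111
  ~d = 11001100110011001100110011001100
  (~d & e) = 01000100010001000100010001000100
  (b & c) = 00000000000011110000000000001111
  ((~d & e) & (b & c)) = 00000000000001000000000000000100
  (((b | e) & a) & ((~d & e) & (b & c))) = 00000000000000000000000000000100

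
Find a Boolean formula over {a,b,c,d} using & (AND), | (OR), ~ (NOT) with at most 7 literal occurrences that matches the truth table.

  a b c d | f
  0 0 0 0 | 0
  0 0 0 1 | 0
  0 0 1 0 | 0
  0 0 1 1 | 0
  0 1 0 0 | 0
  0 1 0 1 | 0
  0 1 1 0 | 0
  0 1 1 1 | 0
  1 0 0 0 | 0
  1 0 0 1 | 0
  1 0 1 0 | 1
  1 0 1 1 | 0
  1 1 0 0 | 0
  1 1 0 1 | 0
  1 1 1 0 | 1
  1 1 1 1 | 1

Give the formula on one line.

  ~c = 1100110011001100
  (a | ~c) = 1100110011111111
  (c & (a | ~c)) = 0000000000110011
  (b & c) = 0000001100000011
  ~d = 1010101010101010
  ((b & c) | ~d) = 1010101110101011
  ((c & (a | ~c)) & ((b & c) | ~d)) = 0000000000100011

((c & (a | ~c)) & ((b & c) | ~d))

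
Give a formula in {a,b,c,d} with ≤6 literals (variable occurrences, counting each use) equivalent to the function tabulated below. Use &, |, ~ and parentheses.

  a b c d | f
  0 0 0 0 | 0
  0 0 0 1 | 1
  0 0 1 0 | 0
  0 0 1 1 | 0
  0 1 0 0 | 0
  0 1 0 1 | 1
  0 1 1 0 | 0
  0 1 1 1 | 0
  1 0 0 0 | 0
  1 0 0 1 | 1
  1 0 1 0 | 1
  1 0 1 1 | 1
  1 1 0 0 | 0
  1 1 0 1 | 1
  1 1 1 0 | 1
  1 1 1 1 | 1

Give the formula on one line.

  (a & c) = 0000000000110011
  ~c = 1100110011001100
  (~c & d) = 0100010001000100
  ((a & c) | (~c & d)) = 0100010001110111

((a & c) | (~c & d))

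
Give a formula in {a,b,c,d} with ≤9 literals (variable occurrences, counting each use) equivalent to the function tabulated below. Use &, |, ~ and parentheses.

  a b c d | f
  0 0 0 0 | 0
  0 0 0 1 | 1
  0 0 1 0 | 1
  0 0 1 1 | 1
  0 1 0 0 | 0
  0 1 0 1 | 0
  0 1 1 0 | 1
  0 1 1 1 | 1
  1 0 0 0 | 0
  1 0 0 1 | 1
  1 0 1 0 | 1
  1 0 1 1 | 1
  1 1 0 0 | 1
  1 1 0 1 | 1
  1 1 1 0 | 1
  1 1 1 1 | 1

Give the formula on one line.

  ~b = 1111000011110000
  (~b & d) = 0101000001010000
  (b & a) = 0000000000001111
  (d & a) = 0000000001010101
  ~c = 1100110011001100
  ((d & a) | ~c) = 1100110011011101
  ((b & a) & ((d & a) | ~c)) = 0000000000001101
  ((~b & d) | ((b & a) & ((d & a) | ~c))) = 0101000001011101
  (c | ((~b & d) | ((b & a) & ((d & a) | ~c)))) = 0111001101111111

(c | ((~b & d) | ((b & a) & ((d & a) | ~c))))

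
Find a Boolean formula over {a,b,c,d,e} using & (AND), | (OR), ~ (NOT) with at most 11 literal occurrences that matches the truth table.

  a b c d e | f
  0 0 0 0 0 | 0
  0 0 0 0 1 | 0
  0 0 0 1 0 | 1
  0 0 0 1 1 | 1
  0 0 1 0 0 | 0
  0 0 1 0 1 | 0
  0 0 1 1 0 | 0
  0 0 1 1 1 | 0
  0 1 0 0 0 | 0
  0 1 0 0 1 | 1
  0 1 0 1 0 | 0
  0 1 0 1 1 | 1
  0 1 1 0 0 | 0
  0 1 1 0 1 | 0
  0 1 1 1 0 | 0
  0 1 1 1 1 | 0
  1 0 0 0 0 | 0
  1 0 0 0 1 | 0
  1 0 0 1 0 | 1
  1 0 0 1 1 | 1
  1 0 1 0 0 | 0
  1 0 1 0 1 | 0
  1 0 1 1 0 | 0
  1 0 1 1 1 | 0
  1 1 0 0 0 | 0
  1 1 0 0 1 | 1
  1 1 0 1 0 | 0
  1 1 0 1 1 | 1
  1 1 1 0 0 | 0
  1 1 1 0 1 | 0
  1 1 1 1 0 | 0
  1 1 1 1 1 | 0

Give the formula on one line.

(~c & (((~b & d) | (e & ~c)) & (d | (e & b))))

  ~c = 11110000111100001111000011110000
  ~b = 11111111000000001111111100000000
  (~b & d) = 00110011000000000011001100000000
  (e & ~c) = 01010000010100000101000001010000
  ((~b & d) | (e & ~c)) = 01110011010100000111001101010000
  (e & b) = 00000000010101010000000001010101
  (d | (e & b)) = 00110011011101110011001101110111
  (((~b & d) | (e & ~c)) & (d | (e & b))) = 00110011010100000011001101010000
  (~c & (((~b & d) | (e & ~c)) & (d | (e & b)))) = 00110000010100000011000001010000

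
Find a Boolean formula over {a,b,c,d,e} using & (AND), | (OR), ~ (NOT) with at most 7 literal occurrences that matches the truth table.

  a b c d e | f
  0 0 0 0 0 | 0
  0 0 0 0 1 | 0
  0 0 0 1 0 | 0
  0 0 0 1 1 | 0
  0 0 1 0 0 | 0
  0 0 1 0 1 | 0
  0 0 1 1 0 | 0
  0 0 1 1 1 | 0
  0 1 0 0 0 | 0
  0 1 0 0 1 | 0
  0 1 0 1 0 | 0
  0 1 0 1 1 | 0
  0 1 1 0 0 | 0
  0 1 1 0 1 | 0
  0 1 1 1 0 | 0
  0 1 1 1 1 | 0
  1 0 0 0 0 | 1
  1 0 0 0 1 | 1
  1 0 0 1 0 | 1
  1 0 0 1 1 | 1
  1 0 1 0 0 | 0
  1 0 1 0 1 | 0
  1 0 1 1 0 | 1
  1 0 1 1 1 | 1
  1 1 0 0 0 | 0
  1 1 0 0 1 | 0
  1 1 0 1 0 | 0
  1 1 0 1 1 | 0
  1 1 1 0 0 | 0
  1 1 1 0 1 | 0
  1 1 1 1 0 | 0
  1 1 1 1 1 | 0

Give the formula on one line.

  ~b = 11111111000000001111111100000000
  (~b & a) = 00000000000000001111111100000000
  ~c = 11110000111100001111000011110000
  (d | ~c) = 11110011111100111111001111110011
  ((~b & a) & (d | ~c)) = 00000000000000001111001100000000

((~b & a) & (d | ~c))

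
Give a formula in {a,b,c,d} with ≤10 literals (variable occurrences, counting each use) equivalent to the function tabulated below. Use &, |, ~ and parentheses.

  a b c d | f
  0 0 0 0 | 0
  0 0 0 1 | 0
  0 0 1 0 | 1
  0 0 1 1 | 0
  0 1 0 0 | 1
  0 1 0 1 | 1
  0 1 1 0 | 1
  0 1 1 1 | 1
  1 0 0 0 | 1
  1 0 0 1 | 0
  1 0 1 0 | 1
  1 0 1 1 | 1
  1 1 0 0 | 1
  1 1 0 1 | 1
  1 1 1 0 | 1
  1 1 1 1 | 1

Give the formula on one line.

  ~d = 1010101010101010
  (~d & c) = 0010001000100010
  ~a = 1111111100000000
  ~c = 1100110011001100
  (~a | ~c) = 1111111111001100
  (b & (~a | ~c)) = 0000111100001100
  (b | ~d) = 1010111110101111
  (c | (b | ~d)) = 1011111110111111
  ((c | (b | ~d)) & a) = 0000000010111111
  ((b & (~a | ~c)) | ((c | (b | ~d)) & a)) = 0000111110111111
  ((~d & c) | ((b & (~a | ~c)) | ((c | (b | ~d)) & a))) = 0010111110111111

((~d & c) | ((b & (~a | ~c)) | ((c | (b | ~d)) & a)))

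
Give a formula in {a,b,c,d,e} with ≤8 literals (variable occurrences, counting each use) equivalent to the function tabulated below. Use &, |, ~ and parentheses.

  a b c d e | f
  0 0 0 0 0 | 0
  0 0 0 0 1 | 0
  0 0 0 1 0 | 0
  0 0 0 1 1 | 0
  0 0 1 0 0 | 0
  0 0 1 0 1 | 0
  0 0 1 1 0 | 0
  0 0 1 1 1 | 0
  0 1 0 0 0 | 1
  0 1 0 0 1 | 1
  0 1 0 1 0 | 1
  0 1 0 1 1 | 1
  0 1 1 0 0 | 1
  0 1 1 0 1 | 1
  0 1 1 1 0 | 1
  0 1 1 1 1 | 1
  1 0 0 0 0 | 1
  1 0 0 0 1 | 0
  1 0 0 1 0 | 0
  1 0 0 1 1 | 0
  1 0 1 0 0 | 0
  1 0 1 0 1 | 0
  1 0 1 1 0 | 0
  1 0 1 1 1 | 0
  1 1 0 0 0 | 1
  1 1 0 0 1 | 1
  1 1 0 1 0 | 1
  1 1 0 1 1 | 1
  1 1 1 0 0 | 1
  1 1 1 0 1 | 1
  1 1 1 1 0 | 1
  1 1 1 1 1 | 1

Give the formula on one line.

  ~c = 11110000111100001111000011110000
  ~a = 11111111111111110000000000000000
  (~c | ~a) = 11111111111111111111000011110000
  ~e = 10101010101010101010101010101010
  ~b = 11111111000000001111111100000000
  (~e & ~b) = 10101010000000001010101000000000
  ~d = 11001100110011001100110011001100
  (~d & a) = 00000000000000001100110011001100
  ((~e & ~b) & (~d & a)) = 00000000000000001000100000000000
  ((~c | ~a) & ((~e & ~b) & (~d & a))) = 00000000000000001000000000000000
  (b | ((~c | ~a) & ((~e & ~b) & (~d & a)))) = 00000000111111111000000011111111

(b | ((~c | ~a) & ((~e & ~b) & (~d & a))))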